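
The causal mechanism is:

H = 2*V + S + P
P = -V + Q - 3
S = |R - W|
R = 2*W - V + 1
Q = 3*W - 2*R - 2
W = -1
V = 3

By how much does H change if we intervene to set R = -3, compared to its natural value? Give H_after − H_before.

The intervention breaks the incoming arrows to R: R = 2*W - V + 1 no longer applies, and R = -3.
Q = 3*W - 2*R - 2  [with W=-1, R=-3]  = 1
P = -V + Q - 3  [with V=3, Q=1]  = -5
S = |R - W|  [with R=-3, W=-1]  = 2
H = 2*V + S + P  [with V=3, S=2, P=-5]  = 3
Without intervention: R = 2*W - V + 1  [with W=-1, V=3]  = -4; Q = 3*W - 2*R - 2  [with W=-1, R=-4]  = 3; P = -V + Q - 3  [with V=3, Q=3]  = -3; S = |R - W|  [with R=-4, W=-1]  = 3; H = 2*V + S + P  [with V=3, S=3, P=-3]  = 6.
Change = 3 − 6 = -3.

-3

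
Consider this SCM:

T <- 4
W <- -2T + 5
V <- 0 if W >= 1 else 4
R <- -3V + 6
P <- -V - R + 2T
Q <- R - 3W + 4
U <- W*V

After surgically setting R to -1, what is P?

5

Intervening sets R = -1 and removes its equation (R <- -3V + 6).
W = -2T + 5  [with T=4]  = -3
V = 0 if W >= 1 else 4  [with W=-3]  = 4
P = -V - R + 2T  [with V=4, R=-1, T=4]  = 5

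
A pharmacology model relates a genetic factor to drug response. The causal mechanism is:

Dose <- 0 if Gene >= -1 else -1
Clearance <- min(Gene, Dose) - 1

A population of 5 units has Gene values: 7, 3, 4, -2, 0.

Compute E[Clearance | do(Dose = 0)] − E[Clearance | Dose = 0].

-0.4

Every unit gets Dose=0 under the intervention. Clearance values become -1, -1, -1, -3, -1; E[Clearance|do(Dose=0)] = -1.4.
E[Clearance|Dose=0] averages over only the 4 units with Dose=0 (Gene = 7, 3, 4, 0): Clearance = -1, -1, -1, -1, mean -1.
Difference = -1.4 − (-1) = -0.4.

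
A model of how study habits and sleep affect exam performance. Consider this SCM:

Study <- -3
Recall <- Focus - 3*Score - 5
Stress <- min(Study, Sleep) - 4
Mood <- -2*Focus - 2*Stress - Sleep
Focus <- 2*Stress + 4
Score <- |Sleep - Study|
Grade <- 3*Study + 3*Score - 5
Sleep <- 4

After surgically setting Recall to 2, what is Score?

7

The intervention breaks the incoming arrows to Recall: Recall <- Focus - 3*Score - 5 no longer applies, and Recall = 2.
Score is not downstream of the intervention, so its value is determined by the original equations.
Score = |Sleep - Study|  [with Sleep=4, Study=-3]  = 7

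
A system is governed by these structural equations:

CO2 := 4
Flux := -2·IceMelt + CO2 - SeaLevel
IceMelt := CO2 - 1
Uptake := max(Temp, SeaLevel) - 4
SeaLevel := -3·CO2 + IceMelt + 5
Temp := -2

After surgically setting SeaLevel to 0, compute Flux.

Intervening sets SeaLevel = 0 and removes its equation (SeaLevel := -3·CO2 + IceMelt + 5).
IceMelt = CO2 - 1  [with CO2=4]  = 3
Flux = -2·IceMelt + CO2 - SeaLevel  [with IceMelt=3, CO2=4, SeaLevel=0]  = -2

-2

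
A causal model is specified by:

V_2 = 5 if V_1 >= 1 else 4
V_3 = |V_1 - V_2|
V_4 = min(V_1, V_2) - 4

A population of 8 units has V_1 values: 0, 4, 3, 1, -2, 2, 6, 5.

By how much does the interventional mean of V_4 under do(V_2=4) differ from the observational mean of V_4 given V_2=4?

3

do(V_2=4) breaks V_2's dependence on V_1. With V_2=4 fixed, V_4 across the units is -4, 0, -1, -3, -6, -2, 0, 0, mean -2.
E[V_4|V_2=4] averages over only the 2 units with V_2=4 (V_1 = 0, -2): V_4 = -4, -6, mean -5.
Difference = -2 − (-5) = 3.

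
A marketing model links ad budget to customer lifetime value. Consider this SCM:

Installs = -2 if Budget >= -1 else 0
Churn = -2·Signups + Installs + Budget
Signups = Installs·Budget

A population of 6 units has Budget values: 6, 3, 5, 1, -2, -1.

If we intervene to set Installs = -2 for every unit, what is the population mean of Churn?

8

do(Installs=-2) breaks Installs's dependence on Budget. With Installs=-2 fixed, Churn across the units is 28, 13, 23, 3, -12, -7, mean 8.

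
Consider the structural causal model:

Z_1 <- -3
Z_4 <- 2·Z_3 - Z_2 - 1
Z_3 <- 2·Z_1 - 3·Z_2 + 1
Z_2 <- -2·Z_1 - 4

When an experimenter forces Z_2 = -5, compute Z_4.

Under do(Z_2=-5), the mechanism Z_2 <- -2·Z_1 - 4 is discarded; Z_2 is fixed at -5.
Z_3 = 2·Z_1 - 3·Z_2 + 1  [with Z_1=-3, Z_2=-5]  = 10
Z_4 = 2·Z_3 - Z_2 - 1  [with Z_3=10, Z_2=-5]  = 24

24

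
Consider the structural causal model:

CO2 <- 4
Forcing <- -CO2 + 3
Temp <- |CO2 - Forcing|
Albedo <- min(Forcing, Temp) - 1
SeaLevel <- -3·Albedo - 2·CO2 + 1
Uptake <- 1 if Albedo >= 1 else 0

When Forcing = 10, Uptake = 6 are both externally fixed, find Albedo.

5

The joint intervention fixes Forcing = 10, Uptake = 6, removing each variable's own equation.
Temp = |CO2 - Forcing|  [with CO2=4, Forcing=10]  = 6
Albedo = min(Forcing, Temp) - 1  [with Forcing=10, Temp=6]  = 5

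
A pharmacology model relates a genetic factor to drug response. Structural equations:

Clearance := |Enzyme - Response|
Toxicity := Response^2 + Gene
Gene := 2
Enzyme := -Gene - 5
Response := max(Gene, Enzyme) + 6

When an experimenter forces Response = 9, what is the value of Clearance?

16

do(Response=9) replaces the equation Response := max(Gene, Enzyme) + 6 with the constant Response = 9.
Enzyme = -Gene - 5  [with Gene=2]  = -7
Clearance = |Enzyme - Response|  [with Enzyme=-7, Response=9]  = 16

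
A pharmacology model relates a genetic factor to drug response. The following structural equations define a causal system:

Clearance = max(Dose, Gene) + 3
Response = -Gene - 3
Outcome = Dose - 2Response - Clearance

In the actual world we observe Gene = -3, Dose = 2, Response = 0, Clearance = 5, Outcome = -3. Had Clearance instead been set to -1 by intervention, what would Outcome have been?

Intervening sets Clearance = -1 and removes its equation (Clearance = max(Dose, Gene) + 3).
Response = -Gene - 3  [with Gene=-3]  = 0
Outcome = Dose - 2Response - Clearance  [with Dose=2, Response=0, Clearance=-1]  = 3

3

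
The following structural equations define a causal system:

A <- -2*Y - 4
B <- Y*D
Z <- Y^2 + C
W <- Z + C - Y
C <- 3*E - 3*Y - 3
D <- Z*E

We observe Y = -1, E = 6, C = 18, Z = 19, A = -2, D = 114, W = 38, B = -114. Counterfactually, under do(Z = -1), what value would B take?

do(Z=-1) replaces the equation Z <- Y^2 + C with the constant Z = -1.
D = Z*E  [with Z=-1, E=6]  = -6
B = Y*D  [with Y=-1, D=-6]  = 6

6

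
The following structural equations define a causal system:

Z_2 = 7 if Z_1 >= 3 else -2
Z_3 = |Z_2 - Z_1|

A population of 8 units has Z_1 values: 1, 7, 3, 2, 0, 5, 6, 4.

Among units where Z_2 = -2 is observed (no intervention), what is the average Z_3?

Observing Z_2=-2 restricts to units where Z_2's equation naturally yields -2: Z_1 ∈ {1, 2, 0}. In that subpopulation Z_3 = 3, 4, 2, mean 3.

3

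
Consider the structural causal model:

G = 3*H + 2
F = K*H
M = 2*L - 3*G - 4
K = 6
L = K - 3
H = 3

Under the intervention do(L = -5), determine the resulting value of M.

Under do(L=-5), the mechanism L = K - 3 is discarded; L is fixed at -5.
G = 3*H + 2  [with H=3]  = 11
M = 2*L - 3*G - 4  [with L=-5, G=11]  = -47

-47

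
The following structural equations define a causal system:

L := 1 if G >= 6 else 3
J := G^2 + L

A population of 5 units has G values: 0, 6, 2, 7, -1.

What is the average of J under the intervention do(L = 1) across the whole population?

19

The intervention sets L=1 in all 5 units regardless of G. Recomputing J per unit gives 1, 37, 5, 50, 2; average 19.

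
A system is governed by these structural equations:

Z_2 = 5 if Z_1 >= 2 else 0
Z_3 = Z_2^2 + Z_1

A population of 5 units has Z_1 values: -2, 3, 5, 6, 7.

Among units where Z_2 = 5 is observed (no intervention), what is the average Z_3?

E[Z_3|Z_2=5] averages over only the 4 units with Z_2=5 (Z_1 = 3, 5, 6, 7): Z_3 = 28, 30, 31, 32, mean 30.25.

30.25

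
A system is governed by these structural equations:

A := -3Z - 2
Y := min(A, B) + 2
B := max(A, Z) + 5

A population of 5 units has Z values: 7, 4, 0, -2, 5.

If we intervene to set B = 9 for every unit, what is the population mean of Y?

-8.4

The intervention sets B=9 in all 5 units regardless of Z. Recomputing Y per unit gives -21, -12, 0, 6, -15; average -8.4.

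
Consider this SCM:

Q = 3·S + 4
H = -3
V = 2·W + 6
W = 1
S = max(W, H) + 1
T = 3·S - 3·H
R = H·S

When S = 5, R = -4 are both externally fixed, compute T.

24

Under do(S = 5, R = -4), each intervened variable's structural equation is replaced by its fixed value.
T = 3·S - 3·H  [with S=5, H=-3]  = 24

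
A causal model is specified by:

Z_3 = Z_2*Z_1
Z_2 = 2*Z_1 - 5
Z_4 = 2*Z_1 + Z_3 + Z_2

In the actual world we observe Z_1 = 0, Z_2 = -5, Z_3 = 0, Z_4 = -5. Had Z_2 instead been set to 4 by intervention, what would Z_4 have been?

Under do(Z_2=4), the mechanism Z_2 = 2*Z_1 - 5 is discarded; Z_2 is fixed at 4.
Z_3 = Z_2*Z_1  [with Z_2=4, Z_1=0]  = 0
Z_4 = 2*Z_1 + Z_3 + Z_2  [with Z_1=0, Z_3=0, Z_2=4]  = 4

4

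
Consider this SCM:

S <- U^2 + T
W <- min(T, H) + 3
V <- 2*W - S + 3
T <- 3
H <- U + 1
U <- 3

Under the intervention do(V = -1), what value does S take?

12

do(V=-1) replaces the equation V <- 2*W - S + 3 with the constant V = -1.
S is not downstream of the intervention, so its value is determined by the original equations.
S = U^2 + T  [with U=3, T=3]  = 12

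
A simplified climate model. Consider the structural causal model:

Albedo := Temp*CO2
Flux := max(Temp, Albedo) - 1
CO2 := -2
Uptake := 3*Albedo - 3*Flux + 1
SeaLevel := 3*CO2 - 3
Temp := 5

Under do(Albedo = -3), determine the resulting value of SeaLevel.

-9

The intervention breaks the incoming arrows to Albedo: Albedo := Temp*CO2 no longer applies, and Albedo = -3.
SeaLevel is not downstream of the intervention, so its value is determined by the original equations.
SeaLevel = 3*CO2 - 3  [with CO2=-2]  = -9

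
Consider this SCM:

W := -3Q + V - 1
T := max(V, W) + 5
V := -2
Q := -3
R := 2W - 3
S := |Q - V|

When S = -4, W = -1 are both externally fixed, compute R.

-5

The joint intervention fixes S = -4, W = -1, removing each variable's own equation.
R = 2W - 3  [with W=-1]  = -5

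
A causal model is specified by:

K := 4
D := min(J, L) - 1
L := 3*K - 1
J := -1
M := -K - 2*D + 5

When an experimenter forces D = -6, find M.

13

Intervening sets D = -6 and removes its equation (D := min(J, L) - 1).
M = -K - 2*D + 5  [with K=4, D=-6]  = 13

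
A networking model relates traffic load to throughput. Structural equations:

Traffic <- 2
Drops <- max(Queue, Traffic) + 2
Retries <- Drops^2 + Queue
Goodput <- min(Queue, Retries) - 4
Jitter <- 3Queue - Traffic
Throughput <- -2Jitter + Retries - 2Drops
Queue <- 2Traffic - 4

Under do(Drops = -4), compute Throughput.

The intervention breaks the incoming arrows to Drops: Drops <- max(Queue, Traffic) + 2 no longer applies, and Drops = -4.
Queue = 2Traffic - 4  [with Traffic=2]  = 0
Retries = Drops^2 + Queue  [with Drops=-4, Queue=0]  = 16
Jitter = 3Queue - Traffic  [with Queue=0, Traffic=2]  = -2
Throughput = -2Jitter + Retries - 2Drops  [with Jitter=-2, Retries=16, Drops=-4]  = 28

28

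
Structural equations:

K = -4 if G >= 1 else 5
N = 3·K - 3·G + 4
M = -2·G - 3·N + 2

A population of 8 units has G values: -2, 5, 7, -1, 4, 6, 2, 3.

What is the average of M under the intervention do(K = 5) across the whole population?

Under do(K=5), K's equation is replaced by K=5 for every unit. Per-unit M: -69, -20, -6, -62, -27, -13, -41, -34. Mean = -34.

-34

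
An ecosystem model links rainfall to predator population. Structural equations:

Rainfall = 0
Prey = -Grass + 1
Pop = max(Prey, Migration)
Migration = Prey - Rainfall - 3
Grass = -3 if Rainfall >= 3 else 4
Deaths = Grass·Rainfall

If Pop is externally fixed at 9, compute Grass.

4

do(Pop=9) replaces the equation Pop = max(Prey, Migration) with the constant Pop = 9.
Grass is not downstream of the intervention, so its value is determined by the original equations.
Grass = -3 if Rainfall >= 3 else 4  [with Rainfall=0]  = 4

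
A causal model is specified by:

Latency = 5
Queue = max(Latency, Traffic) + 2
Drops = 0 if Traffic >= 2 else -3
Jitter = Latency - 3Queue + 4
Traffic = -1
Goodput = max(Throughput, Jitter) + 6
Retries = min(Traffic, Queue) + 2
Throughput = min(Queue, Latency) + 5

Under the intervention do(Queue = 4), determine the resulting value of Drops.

-3

The intervention breaks the incoming arrows to Queue: Queue = max(Latency, Traffic) + 2 no longer applies, and Queue = 4.
Drops is not downstream of the intervention, so its value is determined by the original equations.
Drops = 0 if Traffic >= 2 else -3  [with Traffic=-1]  = -3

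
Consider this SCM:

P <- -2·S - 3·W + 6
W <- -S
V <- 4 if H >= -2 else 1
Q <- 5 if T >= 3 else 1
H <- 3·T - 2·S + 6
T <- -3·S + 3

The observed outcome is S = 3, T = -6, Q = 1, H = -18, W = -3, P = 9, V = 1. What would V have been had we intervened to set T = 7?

Under do(T=7), the mechanism T <- -3·S + 3 is discarded; T is fixed at 7.
H = 3·T - 2·S + 6  [with T=7, S=3]  = 21
V = 4 if H >= -2 else 1  [with H=21]  = 4

4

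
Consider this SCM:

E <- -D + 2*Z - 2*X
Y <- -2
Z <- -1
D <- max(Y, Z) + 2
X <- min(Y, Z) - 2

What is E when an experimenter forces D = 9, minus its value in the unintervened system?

Intervening sets D = 9 and removes its equation (D <- max(Y, Z) + 2).
X = min(Y, Z) - 2  [with Y=-2, Z=-1]  = -4
E = -D + 2*Z - 2*X  [with D=9, Z=-1, X=-4]  = -3
Without intervention: X = min(Y, Z) - 2  [with Y=-2, Z=-1]  = -4; D = max(Y, Z) + 2  [with Y=-2, Z=-1]  = 1; E = -D + 2*Z - 2*X  [with D=1, Z=-1, X=-4]  = 5.
Change = -3 − 5 = -8.

-8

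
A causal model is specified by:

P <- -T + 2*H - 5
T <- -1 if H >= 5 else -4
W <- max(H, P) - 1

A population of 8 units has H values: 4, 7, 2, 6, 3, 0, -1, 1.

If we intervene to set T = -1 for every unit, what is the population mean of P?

The intervention sets T=-1 in all 8 units regardless of H. Recomputing P per unit gives 4, 10, 0, 8, 2, -4, -6, -2; average 1.5.

1.5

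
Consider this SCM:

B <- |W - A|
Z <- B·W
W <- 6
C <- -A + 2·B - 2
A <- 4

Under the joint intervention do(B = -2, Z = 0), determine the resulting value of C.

-10

Setting B = -2, Z = 0 by intervention discards those variables' equations.
C = -A + 2·B - 2  [with A=4, B=-2]  = -10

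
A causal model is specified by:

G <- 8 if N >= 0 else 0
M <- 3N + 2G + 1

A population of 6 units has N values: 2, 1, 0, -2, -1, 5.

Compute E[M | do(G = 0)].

The intervention sets G=0 in all 6 units regardless of N. Recomputing M per unit gives 7, 4, 1, -5, -2, 16; average 3.5.

3.5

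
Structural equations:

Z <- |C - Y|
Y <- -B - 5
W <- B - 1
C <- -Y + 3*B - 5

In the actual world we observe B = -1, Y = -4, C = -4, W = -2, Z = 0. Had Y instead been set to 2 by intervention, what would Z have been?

do(Y=2) replaces the equation Y <- -B - 5 with the constant Y = 2.
C = -Y + 3*B - 5  [with Y=2, B=-1]  = -10
Z = |C - Y|  [with C=-10, Y=2]  = 12

12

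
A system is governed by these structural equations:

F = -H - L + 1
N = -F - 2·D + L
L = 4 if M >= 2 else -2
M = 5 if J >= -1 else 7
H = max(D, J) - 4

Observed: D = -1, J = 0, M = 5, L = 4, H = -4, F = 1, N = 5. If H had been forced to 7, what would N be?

Under do(H=7), the mechanism H = max(D, J) - 4 is discarded; H is fixed at 7.
M = 5 if J >= -1 else 7  [with J=0]  = 5
L = 4 if M >= 2 else -2  [with M=5]  = 4
F = -H - L + 1  [with H=7, L=4]  = -10
N = -F - 2·D + L  [with F=-10, D=-1, L=4]  = 16

16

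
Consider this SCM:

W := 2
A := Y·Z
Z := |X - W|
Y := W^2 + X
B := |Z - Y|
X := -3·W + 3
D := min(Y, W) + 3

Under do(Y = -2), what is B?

7

The intervention breaks the incoming arrows to Y: Y := W^2 + X no longer applies, and Y = -2.
X = -3·W + 3  [with W=2]  = -3
Z = |X - W|  [with X=-3, W=2]  = 5
B = |Z - Y|  [with Z=5, Y=-2]  = 7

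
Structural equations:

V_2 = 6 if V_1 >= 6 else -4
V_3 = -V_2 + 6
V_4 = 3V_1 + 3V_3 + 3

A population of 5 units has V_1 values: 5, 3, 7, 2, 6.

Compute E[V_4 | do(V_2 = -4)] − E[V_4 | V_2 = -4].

3.8

The intervention sets V_2=-4 in all 5 units regardless of V_1. Recomputing V_4 per unit gives 48, 42, 54, 39, 51; average 46.8.
E[V_4|V_2=-4] averages over only the 3 units with V_2=-4 (V_1 = 5, 3, 2): V_4 = 48, 42, 39, mean 43.
Difference = 46.8 − 43 = 3.8.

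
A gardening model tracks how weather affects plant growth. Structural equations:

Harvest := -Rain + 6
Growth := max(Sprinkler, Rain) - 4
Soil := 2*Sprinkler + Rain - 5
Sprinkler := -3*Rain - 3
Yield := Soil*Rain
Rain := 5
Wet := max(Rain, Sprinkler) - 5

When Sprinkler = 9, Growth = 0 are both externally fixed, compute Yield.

Setting Sprinkler = 9, Growth = 0 by intervention discards those variables' equations.
Soil = 2*Sprinkler + Rain - 5  [with Sprinkler=9, Rain=5]  = 18
Yield = Soil*Rain  [with Soil=18, Rain=5]  = 90

90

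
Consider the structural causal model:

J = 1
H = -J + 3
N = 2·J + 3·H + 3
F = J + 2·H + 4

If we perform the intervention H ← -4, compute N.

The intervention breaks the incoming arrows to H: H = -J + 3 no longer applies, and H = -4.
N = 2·J + 3·H + 3  [with J=1, H=-4]  = -7

-7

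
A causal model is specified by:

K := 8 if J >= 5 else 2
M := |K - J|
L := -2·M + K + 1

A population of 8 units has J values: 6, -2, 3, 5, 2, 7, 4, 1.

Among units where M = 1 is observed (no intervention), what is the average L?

Observing M=1 restricts to units where M's equation naturally yields 1: J ∈ {3, 7, 1}. In that subpopulation L = 1, 7, 1, mean 3.

3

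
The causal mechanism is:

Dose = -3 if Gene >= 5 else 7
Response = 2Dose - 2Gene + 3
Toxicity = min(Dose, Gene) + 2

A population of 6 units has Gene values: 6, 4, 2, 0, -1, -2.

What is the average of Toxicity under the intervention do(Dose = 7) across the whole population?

Every unit gets Dose=7 under the intervention. Toxicity values become 8, 6, 4, 2, 1, 0; E[Toxicity|do(Dose=7)] = 3.5.

3.5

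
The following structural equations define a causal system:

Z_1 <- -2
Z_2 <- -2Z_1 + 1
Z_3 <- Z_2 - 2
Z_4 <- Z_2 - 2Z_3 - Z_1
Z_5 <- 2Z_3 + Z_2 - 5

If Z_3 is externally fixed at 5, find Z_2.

Under do(Z_3=5), the mechanism Z_3 <- Z_2 - 2 is discarded; Z_3 is fixed at 5.
Since Z_2 is not a descendant of the intervened variable, it is unaffected.
Z_2 = -2Z_1 + 1  [with Z_1=-2]  = 5

5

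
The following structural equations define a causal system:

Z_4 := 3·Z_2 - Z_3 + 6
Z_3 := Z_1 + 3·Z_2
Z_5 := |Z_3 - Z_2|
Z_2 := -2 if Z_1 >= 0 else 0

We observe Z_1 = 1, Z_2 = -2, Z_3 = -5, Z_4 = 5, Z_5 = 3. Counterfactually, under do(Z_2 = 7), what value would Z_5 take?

do(Z_2=7) replaces the equation Z_2 := -2 if Z_1 >= 0 else 0 with the constant Z_2 = 7.
Z_3 = Z_1 + 3·Z_2  [with Z_1=1, Z_2=7]  = 22
Z_5 = |Z_3 - Z_2|  [with Z_3=22, Z_2=7]  = 15

15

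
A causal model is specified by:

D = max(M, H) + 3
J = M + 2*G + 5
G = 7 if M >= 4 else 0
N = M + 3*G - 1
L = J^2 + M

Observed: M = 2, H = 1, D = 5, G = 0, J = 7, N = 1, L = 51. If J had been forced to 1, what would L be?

Under do(J=1), the mechanism J = M + 2*G + 5 is discarded; J is fixed at 1.
L = J^2 + M  [with J=1, M=2]  = 3

3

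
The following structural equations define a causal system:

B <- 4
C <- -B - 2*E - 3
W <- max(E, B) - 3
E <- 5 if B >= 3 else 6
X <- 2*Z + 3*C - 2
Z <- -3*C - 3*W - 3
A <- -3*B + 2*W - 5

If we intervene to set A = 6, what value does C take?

do(A=6) replaces the equation A <- -3*B + 2*W - 5 with the constant A = 6.
No directed path runs from A to C, so C keeps its natural value.
E = 5 if B >= 3 else 6  [with B=4]  = 5
C = -B - 2*E - 3  [with B=4, E=5]  = -17

-17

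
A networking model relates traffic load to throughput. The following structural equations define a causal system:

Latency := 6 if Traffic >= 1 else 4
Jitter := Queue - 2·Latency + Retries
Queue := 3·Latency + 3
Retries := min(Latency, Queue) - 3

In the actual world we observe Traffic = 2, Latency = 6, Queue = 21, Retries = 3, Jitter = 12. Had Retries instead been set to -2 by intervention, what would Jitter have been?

Intervening sets Retries = -2 and removes its equation (Retries := min(Latency, Queue) - 3).
Latency = 6 if Traffic >= 1 else 4  [with Traffic=2]  = 6
Queue = 3·Latency + 3  [with Latency=6]  = 21
Jitter = Queue - 2·Latency + Retries  [with Queue=21, Latency=6, Retries=-2]  = 7

7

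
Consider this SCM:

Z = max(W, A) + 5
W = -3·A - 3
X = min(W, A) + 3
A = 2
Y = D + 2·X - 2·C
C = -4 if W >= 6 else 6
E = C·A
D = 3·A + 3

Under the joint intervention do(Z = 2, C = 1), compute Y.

The joint intervention fixes Z = 2, C = 1, removing each variable's own equation.
W = -3·A - 3  [with A=2]  = -9
D = 3·A + 3  [with A=2]  = 9
X = min(W, A) + 3  [with W=-9, A=2]  = -6
Y = D + 2·X - 2·C  [with D=9, X=-6, C=1]  = -5

-5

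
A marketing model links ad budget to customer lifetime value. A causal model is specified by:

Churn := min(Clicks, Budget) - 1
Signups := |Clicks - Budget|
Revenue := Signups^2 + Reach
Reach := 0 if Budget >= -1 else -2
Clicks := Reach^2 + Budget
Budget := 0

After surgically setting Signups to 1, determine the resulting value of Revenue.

1

Under do(Signups=1), the mechanism Signups := |Clicks - Budget| is discarded; Signups is fixed at 1.
Reach = 0 if Budget >= -1 else -2  [with Budget=0]  = 0
Revenue = Signups^2 + Reach  [with Signups=1, Reach=0]  = 1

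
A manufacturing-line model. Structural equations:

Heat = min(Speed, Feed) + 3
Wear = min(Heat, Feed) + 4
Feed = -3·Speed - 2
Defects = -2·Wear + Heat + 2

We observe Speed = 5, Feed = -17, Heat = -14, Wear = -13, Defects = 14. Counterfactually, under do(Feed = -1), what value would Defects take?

-2

do(Feed=-1) replaces the equation Feed = -3·Speed - 2 with the constant Feed = -1.
Heat = min(Speed, Feed) + 3  [with Speed=5, Feed=-1]  = 2
Wear = min(Heat, Feed) + 4  [with Heat=2, Feed=-1]  = 3
Defects = -2·Wear + Heat + 2  [with Wear=3, Heat=2]  = -2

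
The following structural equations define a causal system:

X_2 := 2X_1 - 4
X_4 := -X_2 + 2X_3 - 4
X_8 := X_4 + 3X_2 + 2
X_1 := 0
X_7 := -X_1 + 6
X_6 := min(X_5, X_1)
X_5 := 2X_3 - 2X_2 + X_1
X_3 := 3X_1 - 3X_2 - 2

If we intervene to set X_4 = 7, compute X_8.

do(X_4=7) replaces the equation X_4 := -X_2 + 2X_3 - 4 with the constant X_4 = 7.
X_2 = 2X_1 - 4  [with X_1=0]  = -4
X_8 = X_4 + 3X_2 + 2  [with X_4=7, X_2=-4]  = -3

-3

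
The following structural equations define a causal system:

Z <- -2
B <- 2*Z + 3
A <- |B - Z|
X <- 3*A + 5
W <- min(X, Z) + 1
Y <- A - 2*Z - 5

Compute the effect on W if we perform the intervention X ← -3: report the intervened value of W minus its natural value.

Intervening sets X = -3 and removes its equation (X <- 3*A + 5).
W = min(X, Z) + 1  [with X=-3, Z=-2]  = -2
Without intervention: B = 2*Z + 3  [with Z=-2]  = -1; A = |B - Z|  [with B=-1, Z=-2]  = 1; X = 3*A + 5  [with A=1]  = 8; W = min(X, Z) + 1  [with X=8, Z=-2]  = -1.
Change = -2 − (-1) = -1.

-1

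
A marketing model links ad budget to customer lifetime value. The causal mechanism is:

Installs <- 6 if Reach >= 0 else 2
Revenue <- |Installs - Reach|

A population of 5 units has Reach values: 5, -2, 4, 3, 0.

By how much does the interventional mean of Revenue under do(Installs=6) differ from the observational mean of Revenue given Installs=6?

1

The intervention sets Installs=6 in all 5 units regardless of Reach. Recomputing Revenue per unit gives 1, 8, 2, 3, 6; average 4.
Observing Installs=6 restricts to units where Installs's equation naturally yields 6: Reach ∈ {5, 4, 3, 0}. In that subpopulation Revenue = 1, 2, 3, 6, mean 3.
Difference = 4 − 3 = 1.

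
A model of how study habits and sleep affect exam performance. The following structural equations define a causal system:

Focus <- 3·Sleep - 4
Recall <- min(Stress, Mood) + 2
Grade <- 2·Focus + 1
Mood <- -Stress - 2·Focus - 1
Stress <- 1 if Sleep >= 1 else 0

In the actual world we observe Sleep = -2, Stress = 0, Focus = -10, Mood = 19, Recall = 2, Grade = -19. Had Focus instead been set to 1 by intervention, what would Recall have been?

-1

do(Focus=1) replaces the equation Focus <- 3·Sleep - 4 with the constant Focus = 1.
Stress = 1 if Sleep >= 1 else 0  [with Sleep=-2]  = 0
Mood = -Stress - 2·Focus - 1  [with Stress=0, Focus=1]  = -3
Recall = min(Stress, Mood) + 2  [with Stress=0, Mood=-3]  = -1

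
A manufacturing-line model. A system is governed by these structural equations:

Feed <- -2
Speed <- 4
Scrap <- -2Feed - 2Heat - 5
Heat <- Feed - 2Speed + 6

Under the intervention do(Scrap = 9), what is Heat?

Under do(Scrap=9), the mechanism Scrap <- -2Feed - 2Heat - 5 is discarded; Scrap is fixed at 9.
Since Heat is not a descendant of the intervened variable, it is unaffected.
Heat = Feed - 2Speed + 6  [with Feed=-2, Speed=4]  = -4

-4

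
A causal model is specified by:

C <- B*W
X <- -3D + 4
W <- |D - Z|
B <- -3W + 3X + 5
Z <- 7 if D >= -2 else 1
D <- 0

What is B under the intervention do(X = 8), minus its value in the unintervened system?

do(X=8) replaces the equation X <- -3D + 4 with the constant X = 8.
Z = 7 if D >= -2 else 1  [with D=0]  = 7
W = |D - Z|  [with D=0, Z=7]  = 7
B = -3W + 3X + 5  [with W=7, X=8]  = 8
Without intervention: X = -3D + 4  [with D=0]  = 4; Z = 7 if D >= -2 else 1  [with D=0]  = 7; W = |D - Z|  [with D=0, Z=7]  = 7; B = -3W + 3X + 5  [with W=7, X=4]  = -4.
Change = 8 − (-4) = 12.

12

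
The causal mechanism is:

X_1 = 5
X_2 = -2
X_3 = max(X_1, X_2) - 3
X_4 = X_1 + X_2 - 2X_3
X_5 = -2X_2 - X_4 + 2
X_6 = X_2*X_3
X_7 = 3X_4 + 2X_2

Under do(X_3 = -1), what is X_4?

5

The intervention breaks the incoming arrows to X_3: X_3 = max(X_1, X_2) - 3 no longer applies, and X_3 = -1.
X_4 = X_1 + X_2 - 2X_3  [with X_1=5, X_2=-2, X_3=-1]  = 5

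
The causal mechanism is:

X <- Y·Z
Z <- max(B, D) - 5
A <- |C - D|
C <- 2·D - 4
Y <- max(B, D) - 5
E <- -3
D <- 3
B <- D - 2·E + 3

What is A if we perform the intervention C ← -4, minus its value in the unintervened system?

The intervention breaks the incoming arrows to C: C <- 2·D - 4 no longer applies, and C = -4.
A = |C - D|  [with C=-4, D=3]  = 7
Without intervention: C = 2·D - 4  [with D=3]  = 2; A = |C - D|  [with C=2, D=3]  = 1.
Change = 7 − 1 = 6.

6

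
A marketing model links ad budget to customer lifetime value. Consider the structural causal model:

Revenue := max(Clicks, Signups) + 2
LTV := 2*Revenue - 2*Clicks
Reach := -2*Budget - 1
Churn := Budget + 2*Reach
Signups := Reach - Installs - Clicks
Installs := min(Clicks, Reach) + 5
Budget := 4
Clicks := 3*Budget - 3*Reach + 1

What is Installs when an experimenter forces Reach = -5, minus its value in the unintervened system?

Under do(Reach=-5), the mechanism Reach := -2*Budget - 1 is discarded; Reach is fixed at -5.
Clicks = 3*Budget - 3*Reach + 1  [with Budget=4, Reach=-5]  = 28
Installs = min(Clicks, Reach) + 5  [with Clicks=28, Reach=-5]  = 0
Without intervention: Reach = -2*Budget - 1  [with Budget=4]  = -9; Clicks = 3*Budget - 3*Reach + 1  [with Budget=4, Reach=-9]  = 40; Installs = min(Clicks, Reach) + 5  [with Clicks=40, Reach=-9]  = -4.
Change = 0 − (-4) = 4.

4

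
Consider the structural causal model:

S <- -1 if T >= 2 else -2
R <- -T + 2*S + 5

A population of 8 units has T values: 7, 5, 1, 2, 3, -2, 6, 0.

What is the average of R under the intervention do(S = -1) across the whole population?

0.25

do(S=-1) breaks S's dependence on T. With S=-1 fixed, R across the units is -4, -2, 2, 1, 0, 5, -3, 3, mean 0.25.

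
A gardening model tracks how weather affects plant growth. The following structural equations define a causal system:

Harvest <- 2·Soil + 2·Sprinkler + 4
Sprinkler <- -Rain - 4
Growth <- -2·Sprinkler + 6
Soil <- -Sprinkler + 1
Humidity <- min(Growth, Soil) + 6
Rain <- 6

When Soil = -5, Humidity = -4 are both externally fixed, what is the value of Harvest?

Setting Soil = -5, Humidity = -4 by intervention discards those variables' equations.
Sprinkler = -Rain - 4  [with Rain=6]  = -10
Harvest = 2·Soil + 2·Sprinkler + 4  [with Soil=-5, Sprinkler=-10]  = -26

-26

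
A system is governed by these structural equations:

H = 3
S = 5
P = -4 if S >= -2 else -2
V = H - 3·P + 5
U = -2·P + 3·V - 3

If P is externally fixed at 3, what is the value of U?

do(P=3) replaces the equation P = -4 if S >= -2 else -2 with the constant P = 3.
V = H - 3·P + 5  [with H=3, P=3]  = -1
U = -2·P + 3·V - 3  [with P=3, V=-1]  = -12

-12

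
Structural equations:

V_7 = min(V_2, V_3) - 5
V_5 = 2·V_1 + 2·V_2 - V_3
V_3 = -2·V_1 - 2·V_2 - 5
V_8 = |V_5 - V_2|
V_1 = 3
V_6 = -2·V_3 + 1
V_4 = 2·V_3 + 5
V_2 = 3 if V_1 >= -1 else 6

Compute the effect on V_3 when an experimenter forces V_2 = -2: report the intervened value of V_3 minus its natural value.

10

The intervention breaks the incoming arrows to V_2: V_2 = 3 if V_1 >= -1 else 6 no longer applies, and V_2 = -2.
V_3 = -2·V_1 - 2·V_2 - 5  [with V_1=3, V_2=-2]  = -7
Without intervention: V_2 = 3 if V_1 >= -1 else 6  [with V_1=3]  = 3; V_3 = -2·V_1 - 2·V_2 - 5  [with V_1=3, V_2=3]  = -17.
Change = -7 − (-17) = 10.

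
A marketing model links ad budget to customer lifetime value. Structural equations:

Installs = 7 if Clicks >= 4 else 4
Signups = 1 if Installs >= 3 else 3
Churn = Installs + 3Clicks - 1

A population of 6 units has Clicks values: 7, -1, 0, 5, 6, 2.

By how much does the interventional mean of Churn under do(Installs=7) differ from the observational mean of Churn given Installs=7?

Every unit gets Installs=7 under the intervention. Churn values become 27, 3, 6, 21, 24, 12; E[Churn|do(Installs=7)] = 15.5.
E[Churn|Installs=7] averages over only the 3 units with Installs=7 (Clicks = 7, 5, 6): Churn = 27, 21, 24, mean 24.
Difference = 15.5 − 24 = -8.5.

-8.5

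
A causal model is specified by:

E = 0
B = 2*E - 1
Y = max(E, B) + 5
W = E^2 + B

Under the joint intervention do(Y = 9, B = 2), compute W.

The joint intervention fixes Y = 9, B = 2, removing each variable's own equation.
W = E^2 + B  [with E=0, B=2]  = 2

2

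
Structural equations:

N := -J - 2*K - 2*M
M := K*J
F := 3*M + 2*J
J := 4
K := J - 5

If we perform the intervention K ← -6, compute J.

4

Under do(K=-6), the mechanism K := J - 5 is discarded; K is fixed at -6.
J is not downstream of the intervention, so its value is determined by the original equations.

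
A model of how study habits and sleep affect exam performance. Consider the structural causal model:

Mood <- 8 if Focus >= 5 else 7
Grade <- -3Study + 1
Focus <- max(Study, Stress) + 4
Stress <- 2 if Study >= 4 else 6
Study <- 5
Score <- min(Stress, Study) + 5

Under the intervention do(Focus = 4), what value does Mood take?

do(Focus=4) replaces the equation Focus <- max(Study, Stress) + 4 with the constant Focus = 4.
Mood = 8 if Focus >= 5 else 7  [with Focus=4]  = 7

7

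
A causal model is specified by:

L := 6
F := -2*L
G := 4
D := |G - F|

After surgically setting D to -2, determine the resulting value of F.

-12

Under do(D=-2), the mechanism D := |G - F| is discarded; D is fixed at -2.
Since F is not a descendant of the intervened variable, it is unaffected.
F = -2*L  [with L=6]  = -12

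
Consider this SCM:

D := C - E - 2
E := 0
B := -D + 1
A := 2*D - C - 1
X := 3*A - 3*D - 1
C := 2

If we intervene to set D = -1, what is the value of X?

do(D=-1) replaces the equation D := C - E - 2 with the constant D = -1.
A = 2*D - C - 1  [with D=-1, C=2]  = -5
X = 3*A - 3*D - 1  [with A=-5, D=-1]  = -13

-13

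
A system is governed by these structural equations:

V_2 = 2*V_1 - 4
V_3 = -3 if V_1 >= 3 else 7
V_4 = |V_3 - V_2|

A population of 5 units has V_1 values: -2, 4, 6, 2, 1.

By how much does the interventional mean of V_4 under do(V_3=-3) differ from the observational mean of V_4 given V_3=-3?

-3.6

do(V_3=-3) breaks V_3's dependence on V_1. With V_3=-3 fixed, V_4 across the units is 5, 7, 11, 3, 1, mean 5.4.
Observing V_3=-3 restricts to units where V_3's equation naturally yields -3: V_1 ∈ {4, 6}. In that subpopulation V_4 = 7, 11, mean 9.
Difference = 5.4 − 9 = -3.6.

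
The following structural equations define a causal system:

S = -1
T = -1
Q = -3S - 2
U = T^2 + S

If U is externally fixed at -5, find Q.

Under do(U=-5), the mechanism U = T^2 + S is discarded; U is fixed at -5.
Since Q is not a descendant of the intervened variable, it is unaffected.
Q = -3S - 2  [with S=-1]  = 1

1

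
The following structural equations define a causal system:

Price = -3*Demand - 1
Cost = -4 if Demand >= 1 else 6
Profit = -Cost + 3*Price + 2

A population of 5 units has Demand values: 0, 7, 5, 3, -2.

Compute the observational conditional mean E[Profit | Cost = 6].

Observing Cost=6 restricts to units where Cost's equation naturally yields 6: Demand ∈ {0, -2}. In that subpopulation Profit = -7, 11, mean 2.

2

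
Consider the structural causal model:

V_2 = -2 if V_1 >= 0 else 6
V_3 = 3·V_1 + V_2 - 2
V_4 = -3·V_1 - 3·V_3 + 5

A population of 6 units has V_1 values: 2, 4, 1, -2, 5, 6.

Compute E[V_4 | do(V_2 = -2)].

-15

Every unit gets V_2=-2 under the intervention. V_4 values become -7, -31, 5, 41, -43, -55; E[V_4|do(V_2=-2)] = -15.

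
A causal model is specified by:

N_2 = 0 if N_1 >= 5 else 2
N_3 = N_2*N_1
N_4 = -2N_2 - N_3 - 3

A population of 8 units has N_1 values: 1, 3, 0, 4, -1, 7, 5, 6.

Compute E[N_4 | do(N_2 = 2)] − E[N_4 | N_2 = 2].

-3.45

Every unit gets N_2=2 under the intervention. N_4 values become -9, -13, -7, -15, -5, -21, -17, -19; E[N_4|do(N_2=2)] = -13.25.
Conditioning on N_2=2 selects the 5 unit(s) with N_1 ∈ {1, 3, 0, 4, -1}. Their N_4 values: -9, -13, -7, -15, -5. Mean = -9.8.
Difference = -13.25 − (-9.8) = -3.45.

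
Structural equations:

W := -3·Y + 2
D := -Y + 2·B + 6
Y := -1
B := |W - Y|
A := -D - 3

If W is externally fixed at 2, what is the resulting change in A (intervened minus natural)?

6

do(W=2) replaces the equation W := -3·Y + 2 with the constant W = 2.
B = |W - Y|  [with W=2, Y=-1]  = 3
D = -Y + 2·B + 6  [with Y=-1, B=3]  = 13
A = -D - 3  [with D=13]  = -16
Without intervention: W = -3·Y + 2  [with Y=-1]  = 5; B = |W - Y|  [with W=5, Y=-1]  = 6; D = -Y + 2·B + 6  [with Y=-1, B=6]  = 19; A = -D - 3  [with D=19]  = -22.
Change = -16 − (-22) = 6.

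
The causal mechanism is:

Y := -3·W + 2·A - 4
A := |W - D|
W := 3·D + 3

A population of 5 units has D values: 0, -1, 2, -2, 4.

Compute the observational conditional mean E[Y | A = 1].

2.5

E[Y|A=1] averages over only the 2 units with A=1 (D = -1, -2): Y = -2, 7, mean 2.5.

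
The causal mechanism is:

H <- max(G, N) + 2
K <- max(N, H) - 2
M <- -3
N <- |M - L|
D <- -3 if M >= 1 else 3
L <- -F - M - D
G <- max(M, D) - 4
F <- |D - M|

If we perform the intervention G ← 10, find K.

10

do(G=10) replaces the equation G <- max(M, D) - 4 with the constant G = 10.
D = -3 if M >= 1 else 3  [with M=-3]  = 3
F = |D - M|  [with D=3, M=-3]  = 6
L = -F - M - D  [with F=6, M=-3, D=3]  = -6
N = |M - L|  [with M=-3, L=-6]  = 3
H = max(G, N) + 2  [with G=10, N=3]  = 12
K = max(N, H) - 2  [with N=3, H=12]  = 10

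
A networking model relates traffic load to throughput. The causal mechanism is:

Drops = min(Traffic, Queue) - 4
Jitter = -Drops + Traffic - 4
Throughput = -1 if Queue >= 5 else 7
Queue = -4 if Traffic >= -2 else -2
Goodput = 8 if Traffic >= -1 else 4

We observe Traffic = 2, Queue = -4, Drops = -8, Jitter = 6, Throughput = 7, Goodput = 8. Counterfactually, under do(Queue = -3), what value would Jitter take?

Under do(Queue=-3), the mechanism Queue = -4 if Traffic >= -2 else -2 is discarded; Queue is fixed at -3.
Drops = min(Traffic, Queue) - 4  [with Traffic=2, Queue=-3]  = -7
Jitter = -Drops + Traffic - 4  [with Drops=-7, Traffic=2]  = 5

5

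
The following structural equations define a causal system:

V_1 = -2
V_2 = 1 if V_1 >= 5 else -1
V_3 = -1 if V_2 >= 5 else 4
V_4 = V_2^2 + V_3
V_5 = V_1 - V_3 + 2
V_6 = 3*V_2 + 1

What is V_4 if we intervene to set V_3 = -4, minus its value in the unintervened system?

-8

The intervention breaks the incoming arrows to V_3: V_3 = -1 if V_2 >= 5 else 4 no longer applies, and V_3 = -4.
V_2 = 1 if V_1 >= 5 else -1  [with V_1=-2]  = -1
V_4 = V_2^2 + V_3  [with V_2=-1, V_3=-4]  = -3
Without intervention: V_2 = 1 if V_1 >= 5 else -1  [with V_1=-2]  = -1; V_3 = -1 if V_2 >= 5 else 4  [with V_2=-1]  = 4; V_4 = V_2^2 + V_3  [with V_2=-1, V_3=4]  = 5.
Change = -3 − 5 = -8.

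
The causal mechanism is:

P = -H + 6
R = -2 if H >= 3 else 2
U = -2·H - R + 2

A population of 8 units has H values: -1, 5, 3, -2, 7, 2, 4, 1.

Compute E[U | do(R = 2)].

Every unit gets R=2 under the intervention. U values become 2, -10, -6, 4, -14, -4, -8, -2; E[U|do(R=2)] = -4.75.

-4.75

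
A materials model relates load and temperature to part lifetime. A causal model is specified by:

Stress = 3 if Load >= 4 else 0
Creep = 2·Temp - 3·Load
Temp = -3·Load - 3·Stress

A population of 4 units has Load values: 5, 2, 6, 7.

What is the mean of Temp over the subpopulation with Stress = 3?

Conditioning on Stress=3 selects the 3 unit(s) with Load ∈ {5, 6, 7}. Their Temp values: -24, -27, -30. Mean = -27.

-27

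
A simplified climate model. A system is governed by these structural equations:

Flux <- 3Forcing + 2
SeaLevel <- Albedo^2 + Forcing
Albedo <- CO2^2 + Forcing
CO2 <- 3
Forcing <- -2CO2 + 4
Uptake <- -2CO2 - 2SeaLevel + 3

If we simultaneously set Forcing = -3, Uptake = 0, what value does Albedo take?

6

The joint intervention fixes Forcing = -3, Uptake = 0, removing each variable's own equation.
Albedo = CO2^2 + Forcing  [with CO2=3, Forcing=-3]  = 6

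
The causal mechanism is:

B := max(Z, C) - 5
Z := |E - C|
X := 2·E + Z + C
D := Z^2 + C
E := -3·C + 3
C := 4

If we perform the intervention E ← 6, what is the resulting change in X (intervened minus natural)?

19

Under do(E=6), the mechanism E := -3·C + 3 is discarded; E is fixed at 6.
Z = |E - C|  [with E=6, C=4]  = 2
X = 2·E + Z + C  [with E=6, Z=2, C=4]  = 18
Without intervention: E = -3·C + 3  [with C=4]  = -9; Z = |E - C|  [with E=-9, C=4]  = 13; X = 2·E + Z + C  [with E=-9, Z=13, C=4]  = -1.
Change = 18 − (-1) = 19.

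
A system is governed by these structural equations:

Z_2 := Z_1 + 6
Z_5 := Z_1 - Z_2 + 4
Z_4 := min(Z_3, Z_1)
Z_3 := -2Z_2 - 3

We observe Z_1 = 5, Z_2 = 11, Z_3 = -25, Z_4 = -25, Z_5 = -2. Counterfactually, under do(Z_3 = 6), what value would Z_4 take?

5

The intervention breaks the incoming arrows to Z_3: Z_3 := -2Z_2 - 3 no longer applies, and Z_3 = 6.
Z_4 = min(Z_3, Z_1)  [with Z_3=6, Z_1=5]  = 5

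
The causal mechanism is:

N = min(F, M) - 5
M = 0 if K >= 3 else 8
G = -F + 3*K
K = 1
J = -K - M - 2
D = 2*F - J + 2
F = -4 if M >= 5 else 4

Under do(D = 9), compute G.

do(D=9) replaces the equation D = 2*F - J + 2 with the constant D = 9.
Since G is not a descendant of the intervened variable, it is unaffected.
M = 0 if K >= 3 else 8  [with K=1]  = 8
F = -4 if M >= 5 else 4  [with M=8]  = -4
G = -F + 3*K  [with F=-4, K=1]  = 7

7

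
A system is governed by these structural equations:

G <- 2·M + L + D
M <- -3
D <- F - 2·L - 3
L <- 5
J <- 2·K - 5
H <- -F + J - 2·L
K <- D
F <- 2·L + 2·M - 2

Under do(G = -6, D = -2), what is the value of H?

Under do(G = -6, D = -2), each intervened variable's structural equation is replaced by its fixed value.
F = 2·L + 2·M - 2  [with L=5, M=-3]  = 2
K = D  [with D=-2]  = -2
J = 2·K - 5  [with K=-2]  = -9
H = -F + J - 2·L  [with F=2, J=-9, L=5]  = -21

-21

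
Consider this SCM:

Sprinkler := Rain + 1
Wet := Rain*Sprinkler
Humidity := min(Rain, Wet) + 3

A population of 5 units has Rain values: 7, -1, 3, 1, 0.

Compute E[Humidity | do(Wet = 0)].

2.8

Under do(Wet=0), Wet's equation is replaced by Wet=0 for every unit. Per-unit Humidity: 3, 2, 3, 3, 3. Mean = 2.8.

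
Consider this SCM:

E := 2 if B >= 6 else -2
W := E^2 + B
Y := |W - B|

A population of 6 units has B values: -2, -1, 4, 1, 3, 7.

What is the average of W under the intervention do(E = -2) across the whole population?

6

The intervention sets E=-2 in all 6 units regardless of B. Recomputing W per unit gives 2, 3, 8, 5, 7, 11; average 6.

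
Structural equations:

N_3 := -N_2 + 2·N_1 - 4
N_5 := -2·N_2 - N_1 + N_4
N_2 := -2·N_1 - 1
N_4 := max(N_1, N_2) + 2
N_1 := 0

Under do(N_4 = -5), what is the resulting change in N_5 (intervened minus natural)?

-7

Intervening sets N_4 = -5 and removes its equation (N_4 := max(N_1, N_2) + 2).
N_2 = -2·N_1 - 1  [with N_1=0]  = -1
N_5 = -2·N_2 - N_1 + N_4  [with N_2=-1, N_1=0, N_4=-5]  = -3
Without intervention: N_2 = -2·N_1 - 1  [with N_1=0]  = -1; N_4 = max(N_1, N_2) + 2  [with N_1=0, N_2=-1]  = 2; N_5 = -2·N_2 - N_1 + N_4  [with N_2=-1, N_1=0, N_4=2]  = 4.
Change = -3 − 4 = -7.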